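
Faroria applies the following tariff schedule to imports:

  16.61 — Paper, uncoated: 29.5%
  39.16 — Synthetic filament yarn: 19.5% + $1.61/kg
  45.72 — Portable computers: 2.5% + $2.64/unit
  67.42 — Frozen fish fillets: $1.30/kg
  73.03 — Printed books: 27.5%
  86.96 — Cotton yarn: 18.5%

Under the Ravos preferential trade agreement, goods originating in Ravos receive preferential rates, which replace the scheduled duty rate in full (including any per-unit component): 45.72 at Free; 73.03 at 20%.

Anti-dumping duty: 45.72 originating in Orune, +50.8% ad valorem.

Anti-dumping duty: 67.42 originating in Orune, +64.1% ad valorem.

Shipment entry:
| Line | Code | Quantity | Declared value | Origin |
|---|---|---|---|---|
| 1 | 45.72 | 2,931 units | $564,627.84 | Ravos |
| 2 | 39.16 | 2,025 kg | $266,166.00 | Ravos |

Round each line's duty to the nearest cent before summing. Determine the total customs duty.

Line 1 (45.72, Ravos, 2,931 units, $564,627.84):
Base rate for 45.72 is 2.5% + $2.64/unit.
Origin Ravos qualifies under the Faroria–Ravos agreement and 45.72 is covered: preferential rate Free applies instead.
The additional-duty order on 45.72 targets Orune, not Ravos; it does not apply.
Duty = $564,627.84 × 0% = $0.00.
Line 2 (39.16, Ravos, 2,025 kg, $266,166.00):
Base rate for 39.16 is 19.5% + $1.61/kg.
Origin Ravos is the FTA partner but 39.16 is not on the preference list; base rate stands.
Duty = $266,166.00 × 19.5% + 2,025 × $1.61 = $55,162.62.
Total = $0.00 + $55,162.62 = $55,162.62.

$55,162.62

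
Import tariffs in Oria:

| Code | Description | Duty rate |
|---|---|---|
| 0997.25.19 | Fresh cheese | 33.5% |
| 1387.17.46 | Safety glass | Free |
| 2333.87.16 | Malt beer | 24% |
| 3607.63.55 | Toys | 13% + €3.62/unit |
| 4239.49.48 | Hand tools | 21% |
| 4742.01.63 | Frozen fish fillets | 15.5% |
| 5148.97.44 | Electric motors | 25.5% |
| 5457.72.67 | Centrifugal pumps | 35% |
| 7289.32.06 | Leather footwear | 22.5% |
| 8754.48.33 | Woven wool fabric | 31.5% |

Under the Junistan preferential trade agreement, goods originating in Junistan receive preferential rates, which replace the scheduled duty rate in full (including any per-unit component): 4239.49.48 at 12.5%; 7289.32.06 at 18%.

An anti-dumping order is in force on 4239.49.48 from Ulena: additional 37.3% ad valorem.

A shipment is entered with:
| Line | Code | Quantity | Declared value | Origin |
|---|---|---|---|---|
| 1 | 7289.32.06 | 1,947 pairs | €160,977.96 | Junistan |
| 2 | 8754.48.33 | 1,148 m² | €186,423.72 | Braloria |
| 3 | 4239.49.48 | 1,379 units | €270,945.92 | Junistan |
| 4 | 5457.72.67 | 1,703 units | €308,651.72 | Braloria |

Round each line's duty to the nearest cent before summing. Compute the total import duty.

Line 1 (7289.32.06, Junistan, 1,947 pairs, €160,977.96):
Base rate for 7289.32.06 is 22.5%.
Origin Junistan qualifies under the Oria–Junistan agreement and 7289.32.06 is covered: preferential rate 18% applies instead.
Duty = €160,977.96 × 18% = €28,976.03.
Line 2 (8754.48.33, Braloria, 1,148 m², €186,423.72):
Base rate for 8754.48.33 is 31.5%.
Duty = €186,423.72 × 31.5% = €58,723.47.
Line 3 (4239.49.48, Junistan, 1,379 units, €270,945.92):
Base rate for 4239.49.48 is 21%.
Origin Junistan qualifies under the Oria–Junistan agreement and 4239.49.48 is covered: preferential rate 12.5% applies instead.
The additional-duty order on 4239.49.48 targets Ulena, not Junistan; it does not apply.
Duty = €270,945.92 × 12.5% = €33,868.24.
Line 4 (5457.72.67, Braloria, 1,703 units, €308,651.72):
Base rate for 5457.72.67 is 35%.
Duty = €308,651.72 × 35% = €108,028.10.
Total = €28,976.03 + €58,723.47 + €33,868.24 + €108,028.10 = €229,595.84.

€229,595.84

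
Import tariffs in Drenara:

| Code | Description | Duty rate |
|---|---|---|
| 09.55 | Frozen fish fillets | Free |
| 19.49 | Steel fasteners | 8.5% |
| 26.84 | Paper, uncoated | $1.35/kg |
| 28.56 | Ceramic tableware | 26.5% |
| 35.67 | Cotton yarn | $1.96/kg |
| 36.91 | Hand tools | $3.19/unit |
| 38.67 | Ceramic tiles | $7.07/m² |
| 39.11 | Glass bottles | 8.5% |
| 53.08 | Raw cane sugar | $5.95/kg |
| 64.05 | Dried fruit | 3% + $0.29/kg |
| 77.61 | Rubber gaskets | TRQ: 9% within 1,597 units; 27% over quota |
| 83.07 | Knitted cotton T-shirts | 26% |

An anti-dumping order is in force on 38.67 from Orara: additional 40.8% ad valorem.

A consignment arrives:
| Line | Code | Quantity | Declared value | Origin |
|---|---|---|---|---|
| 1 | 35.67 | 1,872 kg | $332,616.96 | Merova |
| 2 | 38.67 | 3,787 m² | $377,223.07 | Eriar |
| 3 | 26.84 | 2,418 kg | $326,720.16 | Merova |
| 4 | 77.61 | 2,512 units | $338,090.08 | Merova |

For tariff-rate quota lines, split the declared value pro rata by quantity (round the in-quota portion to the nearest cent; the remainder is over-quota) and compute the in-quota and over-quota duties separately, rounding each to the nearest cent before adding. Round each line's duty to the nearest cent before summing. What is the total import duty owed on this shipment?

Line 1 (35.67, Merova, 1,872 kg, $332,616.96):
Base rate for 35.67 is $1.96/kg.
Duty = 1,872 × $1.96 = $3,669.12.
Line 2 (38.67, Eriar, 3,787 m², $377,223.07):
Base rate for 38.67 is $7.07/m².
The additional-duty order on 38.67 targets Orara, not Eriar; it does not apply.
Duty = 3,787 × $7.07 = $26,774.09.
Line 3 (26.84, Merova, 2,418 kg, $326,720.16):
Base rate for 26.84 is $1.35/kg.
Duty = 2,418 × $1.35 = $3,264.30.
Line 4 (77.61, Merova, 2,512 units, $338,090.08):
Code 77.61 is under a tariff-rate quota (threshold 1,597 units). In-quota: 1,597 units at 9%; over-quota: 915 units at 27%.
Pro-rata value split: in-quota = $338,090.08 × 1,597/2,512 = $214,940.23; over-quota = $338,090.08 − $214,940.23 = $123,149.85.
In-quota duty = $214,940.23 × 9% = $19,344.62. Over-quota duty = $123,149.85 × 27% = $33,250.46.
Line duty = $19,344.62 + $33,250.46 = $52,595.08.
Total = $3,669.12 + $26,774.09 + $3,264.30 + $52,595.08 = $86,302.59.

$86,302.59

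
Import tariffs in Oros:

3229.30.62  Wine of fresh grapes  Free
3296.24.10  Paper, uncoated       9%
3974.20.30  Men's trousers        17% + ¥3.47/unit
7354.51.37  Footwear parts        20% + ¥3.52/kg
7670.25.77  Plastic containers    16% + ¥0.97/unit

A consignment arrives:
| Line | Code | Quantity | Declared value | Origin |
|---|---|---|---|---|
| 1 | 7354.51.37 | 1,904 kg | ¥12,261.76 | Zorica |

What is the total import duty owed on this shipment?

Line 1 (7354.51.37, Zorica, 1,904 kg, ¥12,261.76):
Base rate for 7354.51.37 is 20% + ¥3.52/kg.
Duty = ¥12,261.76 × 20% + 1,904 × ¥3.52 = ¥9,154.43.

¥9,154.43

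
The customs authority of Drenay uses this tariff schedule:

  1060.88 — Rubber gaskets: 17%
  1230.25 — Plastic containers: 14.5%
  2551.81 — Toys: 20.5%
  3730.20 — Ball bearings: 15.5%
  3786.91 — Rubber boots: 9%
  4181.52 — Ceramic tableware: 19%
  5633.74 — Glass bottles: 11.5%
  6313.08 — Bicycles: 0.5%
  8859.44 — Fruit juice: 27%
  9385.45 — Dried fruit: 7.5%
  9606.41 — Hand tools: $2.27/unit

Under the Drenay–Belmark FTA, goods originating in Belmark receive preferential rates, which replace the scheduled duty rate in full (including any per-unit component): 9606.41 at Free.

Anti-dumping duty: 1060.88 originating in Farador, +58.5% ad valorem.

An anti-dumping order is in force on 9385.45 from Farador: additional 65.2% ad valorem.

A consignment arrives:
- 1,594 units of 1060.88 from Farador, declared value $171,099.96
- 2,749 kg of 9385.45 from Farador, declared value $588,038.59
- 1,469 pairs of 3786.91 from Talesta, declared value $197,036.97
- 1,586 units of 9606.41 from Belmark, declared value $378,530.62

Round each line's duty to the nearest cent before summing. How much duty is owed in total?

Line 1 (1060.88, Farador, 1,594 units, $171,099.96):
Base rate for 1060.88 is 17%.
Additional duty on 1060.88 from Farador: +58.5%. Applied ad valorem rate: 17% + 58.5% = 75.5%.
Duty = $171,099.96 × 75.5% = $129,180.47.
Line 2 (9385.45, Farador, 2,749 kg, $588,038.59):
Base rate for 9385.45 is 7.5%.
Additional duty on 9385.45 from Farador: +65.2%. Applied ad valorem rate: 7.5% + 65.2% = 72.7%.
Duty = $588,038.59 × 72.7% = $427,504.05.
Line 3 (3786.91, Talesta, 1,469 pairs, $197,036.97):
Base rate for 3786.91 is 9%.
Duty = $197,036.97 × 9% = $17,733.33.
Line 4 (9606.41, Belmark, 1,586 units, $378,530.62):
Base rate for 9606.41 is $2.27/unit.
Origin Belmark qualifies under the Drenay–Belmark agreement and 9606.41 is covered: preferential rate Free applies instead.
Duty = $378,530.62 × 0% = $0.00.
Total = $129,180.47 + $427,504.05 + $17,733.33 + $0.00 = $574,417.85.

$574,417.85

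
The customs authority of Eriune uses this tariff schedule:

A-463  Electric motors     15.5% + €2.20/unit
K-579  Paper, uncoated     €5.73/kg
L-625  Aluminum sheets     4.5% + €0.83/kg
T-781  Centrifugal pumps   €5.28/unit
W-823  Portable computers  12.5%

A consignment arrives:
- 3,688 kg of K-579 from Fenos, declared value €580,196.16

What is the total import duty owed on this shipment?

€21,132.24

Line 1 (K-579, Fenos, 3,688 kg, €580,196.16):
Base rate for K-579 is €5.73/kg.
Duty = 3,688 × €5.73 = €21,132.24.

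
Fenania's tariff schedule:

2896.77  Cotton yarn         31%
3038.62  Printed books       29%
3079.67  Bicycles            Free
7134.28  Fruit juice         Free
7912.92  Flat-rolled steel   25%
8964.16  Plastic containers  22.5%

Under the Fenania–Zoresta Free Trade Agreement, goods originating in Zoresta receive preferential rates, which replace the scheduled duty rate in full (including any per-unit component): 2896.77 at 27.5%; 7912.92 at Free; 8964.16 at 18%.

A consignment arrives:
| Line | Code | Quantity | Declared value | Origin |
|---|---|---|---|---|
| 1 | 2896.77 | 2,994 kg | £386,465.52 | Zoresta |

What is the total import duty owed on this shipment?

Line 1 (2896.77, Zoresta, 2,994 kg, £386,465.52):
Base rate for 2896.77 is 31%.
Origin Zoresta qualifies under the Fenania–Zoresta agreement and 2896.77 is covered: preferential rate 27.5% applies instead.
Duty = £386,465.52 × 27.5% = £106,278.02.

£106,278.02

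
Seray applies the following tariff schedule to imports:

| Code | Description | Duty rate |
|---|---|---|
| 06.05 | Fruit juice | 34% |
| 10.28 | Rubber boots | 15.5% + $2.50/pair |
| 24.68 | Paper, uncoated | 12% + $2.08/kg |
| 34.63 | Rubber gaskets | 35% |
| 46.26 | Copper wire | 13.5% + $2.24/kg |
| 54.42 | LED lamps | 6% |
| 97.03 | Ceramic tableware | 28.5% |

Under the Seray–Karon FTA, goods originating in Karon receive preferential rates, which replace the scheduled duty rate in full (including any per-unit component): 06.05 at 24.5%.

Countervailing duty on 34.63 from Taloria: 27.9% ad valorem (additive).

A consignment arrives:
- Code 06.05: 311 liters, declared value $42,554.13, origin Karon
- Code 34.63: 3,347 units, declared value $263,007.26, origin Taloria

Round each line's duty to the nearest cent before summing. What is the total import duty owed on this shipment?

$175,857.33

Line 1 (06.05, Karon, 311 liters, $42,554.13):
Base rate for 06.05 is 34%.
Origin Karon qualifies under the Seray–Karon agreement and 06.05 is covered: preferential rate 24.5% applies instead.
Duty = $42,554.13 × 24.5% = $10,425.76.
Line 2 (34.63, Taloria, 3,347 units, $263,007.26):
Base rate for 34.63 is 35%.
Additional duty on 34.63 from Taloria: +27.9%. Applied ad valorem rate: 35% + 27.9% = 62.9%.
Duty = $263,007.26 × 62.9% = $165,431.57.
Total = $10,425.76 + $165,431.57 = $175,857.33.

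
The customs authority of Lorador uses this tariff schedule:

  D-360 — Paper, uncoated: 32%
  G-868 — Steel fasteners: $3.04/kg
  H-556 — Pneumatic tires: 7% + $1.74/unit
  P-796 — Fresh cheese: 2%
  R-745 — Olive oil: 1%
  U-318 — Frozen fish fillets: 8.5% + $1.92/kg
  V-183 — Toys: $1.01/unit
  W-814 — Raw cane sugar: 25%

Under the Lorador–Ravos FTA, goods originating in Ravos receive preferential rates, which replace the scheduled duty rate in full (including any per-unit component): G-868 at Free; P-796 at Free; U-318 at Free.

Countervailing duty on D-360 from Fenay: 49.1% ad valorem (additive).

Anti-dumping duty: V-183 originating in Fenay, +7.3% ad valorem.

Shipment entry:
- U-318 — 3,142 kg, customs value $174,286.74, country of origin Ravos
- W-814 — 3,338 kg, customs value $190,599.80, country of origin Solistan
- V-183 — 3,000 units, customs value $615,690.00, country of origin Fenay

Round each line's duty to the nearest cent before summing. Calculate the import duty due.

$95,625.32

Line 1 (U-318, Ravos, 3,142 kg, $174,286.74):
Base rate for U-318 is 8.5% + $1.92/kg.
Origin Ravos qualifies under the Lorador–Ravos agreement and U-318 is covered: preferential rate Free applies instead.
Duty = $174,286.74 × 0% = $0.00.
Line 2 (W-814, Solistan, 3,338 kg, $190,599.80):
Base rate for W-814 is 25%.
Duty = $190,599.80 × 25% = $47,649.95.
Line 3 (V-183, Fenay, 3,000 units, $615,690.00):
Base rate for V-183 is $1.01/unit.
Additional duty on V-183 from Fenay: +7.3% ad valorem. Applied ad valorem rate = 7.3%.
Duty = $615,690.00 × 7.3% + 3,000 × $1.01 = $47,975.37.
Total = $0.00 + $47,649.95 + $47,975.37 = $95,625.32.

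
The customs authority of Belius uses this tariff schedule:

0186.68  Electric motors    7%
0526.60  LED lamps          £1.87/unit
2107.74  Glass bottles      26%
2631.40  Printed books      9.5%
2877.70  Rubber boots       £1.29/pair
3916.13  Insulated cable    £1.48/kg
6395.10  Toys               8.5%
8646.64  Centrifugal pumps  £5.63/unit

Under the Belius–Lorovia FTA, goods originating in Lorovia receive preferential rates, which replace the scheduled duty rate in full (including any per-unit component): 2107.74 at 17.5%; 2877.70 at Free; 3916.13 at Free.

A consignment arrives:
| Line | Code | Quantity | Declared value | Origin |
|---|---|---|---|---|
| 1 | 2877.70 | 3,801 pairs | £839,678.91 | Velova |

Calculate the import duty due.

£4,903.29

Line 1 (2877.70, Velova, 3,801 pairs, £839,678.91):
Base rate for 2877.70 is £1.29/pair.
2877.70 has an FTA preferential rate, but origin Velova is not Lorovia; base rate stands.
Duty = 3,801 × £1.29 = £4,903.29.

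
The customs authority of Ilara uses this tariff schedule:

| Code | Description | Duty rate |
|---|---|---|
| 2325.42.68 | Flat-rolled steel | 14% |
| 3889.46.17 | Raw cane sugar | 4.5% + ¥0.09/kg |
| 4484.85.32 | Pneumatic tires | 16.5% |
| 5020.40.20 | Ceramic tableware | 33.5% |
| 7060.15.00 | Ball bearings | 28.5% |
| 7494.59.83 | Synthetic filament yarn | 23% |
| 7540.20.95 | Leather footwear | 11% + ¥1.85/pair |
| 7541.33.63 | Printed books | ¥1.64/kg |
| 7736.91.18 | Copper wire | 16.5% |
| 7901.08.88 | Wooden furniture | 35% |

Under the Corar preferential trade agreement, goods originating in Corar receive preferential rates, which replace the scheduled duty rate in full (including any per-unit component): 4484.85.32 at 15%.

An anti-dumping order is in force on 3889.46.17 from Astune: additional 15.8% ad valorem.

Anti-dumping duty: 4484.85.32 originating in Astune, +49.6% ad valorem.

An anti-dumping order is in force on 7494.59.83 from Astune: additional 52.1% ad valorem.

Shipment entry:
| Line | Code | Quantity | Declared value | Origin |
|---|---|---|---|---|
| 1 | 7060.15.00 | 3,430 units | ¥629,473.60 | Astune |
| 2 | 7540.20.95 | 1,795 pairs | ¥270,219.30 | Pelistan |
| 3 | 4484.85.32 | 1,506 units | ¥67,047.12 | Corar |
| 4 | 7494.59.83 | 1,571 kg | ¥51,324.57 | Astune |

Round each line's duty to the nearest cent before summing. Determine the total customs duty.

¥261,046.67

Line 1 (7060.15.00, Astune, 3,430 units, ¥629,473.60):
Base rate for 7060.15.00 is 28.5%.
Duty = ¥629,473.60 × 28.5% = ¥179,399.98.
Line 2 (7540.20.95, Pelistan, 1,795 pairs, ¥270,219.30):
Base rate for 7540.20.95 is 11% + ¥1.85/pair.
Duty = ¥270,219.30 × 11% + 1,795 × ¥1.85 = ¥33,044.87.
Line 3 (4484.85.32, Corar, 1,506 units, ¥67,047.12):
Base rate for 4484.85.32 is 16.5%.
Origin Corar qualifies under the Ilara–Corar agreement and 4484.85.32 is covered: preferential rate 15% applies instead.
The additional-duty order on 4484.85.32 targets Astune, not Corar; it does not apply.
Duty = ¥67,047.12 × 15% = ¥10,057.07.
Line 4 (7494.59.83, Astune, 1,571 kg, ¥51,324.57):
Base rate for 7494.59.83 is 23%.
Additional duty on 7494.59.83 from Astune: +52.1%. Applied ad valorem rate: 23% + 52.1% = 75.1%.
Duty = ¥51,324.57 × 75.1% = ¥38,544.75.
Total = ¥179,399.98 + ¥33,044.87 + ¥10,057.07 + ¥38,544.75 = ¥261,046.67.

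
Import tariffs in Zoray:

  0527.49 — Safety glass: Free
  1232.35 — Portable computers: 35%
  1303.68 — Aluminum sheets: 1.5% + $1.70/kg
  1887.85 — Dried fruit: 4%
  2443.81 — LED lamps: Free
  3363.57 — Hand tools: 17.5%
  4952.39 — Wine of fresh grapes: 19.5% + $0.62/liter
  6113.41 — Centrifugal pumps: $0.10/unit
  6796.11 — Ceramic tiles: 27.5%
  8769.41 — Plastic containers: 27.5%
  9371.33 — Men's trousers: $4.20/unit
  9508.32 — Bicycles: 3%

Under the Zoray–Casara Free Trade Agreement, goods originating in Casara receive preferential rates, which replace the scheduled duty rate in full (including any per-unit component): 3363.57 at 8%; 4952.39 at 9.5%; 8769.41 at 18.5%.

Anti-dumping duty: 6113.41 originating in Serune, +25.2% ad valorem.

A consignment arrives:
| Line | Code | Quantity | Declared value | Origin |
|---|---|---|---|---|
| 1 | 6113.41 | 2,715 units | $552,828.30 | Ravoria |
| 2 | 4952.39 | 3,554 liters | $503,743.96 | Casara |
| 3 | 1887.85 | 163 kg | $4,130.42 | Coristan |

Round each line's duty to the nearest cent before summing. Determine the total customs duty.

Line 1 (6113.41, Ravoria, 2,715 units, $552,828.30):
Base rate for 6113.41 is $0.10/unit.
The additional-duty order on 6113.41 targets Serune, not Ravoria; it does not apply.
Duty = 2,715 × $0.10 = $271.50.
Line 2 (4952.39, Casara, 3,554 liters, $503,743.96):
Base rate for 4952.39 is 19.5% + $0.62/liter.
Origin Casara qualifies under the Zoray–Casara agreement and 4952.39 is covered: preferential rate 9.5% applies instead.
Duty = $503,743.96 × 9.5% = $47,855.68.
Line 3 (1887.85, Coristan, 163 kg, $4,130.42):
Base rate for 1887.85 is 4%.
Duty = $4,130.42 × 4% = $165.22.
Total = $271.50 + $47,855.68 + $165.22 = $48,292.40.

$48,292.40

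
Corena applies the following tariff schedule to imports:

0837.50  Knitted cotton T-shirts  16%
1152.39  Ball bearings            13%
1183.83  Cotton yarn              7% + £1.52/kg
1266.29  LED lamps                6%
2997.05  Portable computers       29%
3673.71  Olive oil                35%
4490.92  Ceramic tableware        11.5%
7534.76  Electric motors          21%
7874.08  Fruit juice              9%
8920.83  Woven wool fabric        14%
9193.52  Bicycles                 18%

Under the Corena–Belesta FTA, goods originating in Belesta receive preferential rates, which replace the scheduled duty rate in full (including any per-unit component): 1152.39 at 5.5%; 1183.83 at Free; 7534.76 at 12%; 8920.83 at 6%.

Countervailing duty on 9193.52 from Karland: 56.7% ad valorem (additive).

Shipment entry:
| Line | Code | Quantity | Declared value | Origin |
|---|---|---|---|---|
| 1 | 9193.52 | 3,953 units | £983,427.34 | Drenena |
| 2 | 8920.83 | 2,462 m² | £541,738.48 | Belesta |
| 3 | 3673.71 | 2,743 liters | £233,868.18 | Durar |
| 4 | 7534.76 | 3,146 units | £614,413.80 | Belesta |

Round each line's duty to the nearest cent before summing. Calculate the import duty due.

Line 1 (9193.52, Drenena, 3,953 units, £983,427.34):
Base rate for 9193.52 is 18%.
The additional-duty order on 9193.52 targets Karland, not Drenena; it does not apply.
Duty = £983,427.34 × 18% = £177,016.92.
Line 2 (8920.83, Belesta, 2,462 m², £541,738.48):
Base rate for 8920.83 is 14%.
Origin Belesta qualifies under the Corena–Belesta agreement and 8920.83 is covered: preferential rate 6% applies instead.
Duty = £541,738.48 × 6% = £32,504.31.
Line 3 (3673.71, Durar, 2,743 liters, £233,868.18):
Base rate for 3673.71 is 35%.
Duty = £233,868.18 × 35% = £81,853.86.
Line 4 (7534.76, Belesta, 3,146 units, £614,413.80):
Base rate for 7534.76 is 21%.
Origin Belesta qualifies under the Corena–Belesta agreement and 7534.76 is covered: preferential rate 12% applies instead.
Duty = £614,413.80 × 12% = £73,729.66.
Total = £177,016.92 + £32,504.31 + £81,853.86 + £73,729.66 = £365,104.75.

£365,104.75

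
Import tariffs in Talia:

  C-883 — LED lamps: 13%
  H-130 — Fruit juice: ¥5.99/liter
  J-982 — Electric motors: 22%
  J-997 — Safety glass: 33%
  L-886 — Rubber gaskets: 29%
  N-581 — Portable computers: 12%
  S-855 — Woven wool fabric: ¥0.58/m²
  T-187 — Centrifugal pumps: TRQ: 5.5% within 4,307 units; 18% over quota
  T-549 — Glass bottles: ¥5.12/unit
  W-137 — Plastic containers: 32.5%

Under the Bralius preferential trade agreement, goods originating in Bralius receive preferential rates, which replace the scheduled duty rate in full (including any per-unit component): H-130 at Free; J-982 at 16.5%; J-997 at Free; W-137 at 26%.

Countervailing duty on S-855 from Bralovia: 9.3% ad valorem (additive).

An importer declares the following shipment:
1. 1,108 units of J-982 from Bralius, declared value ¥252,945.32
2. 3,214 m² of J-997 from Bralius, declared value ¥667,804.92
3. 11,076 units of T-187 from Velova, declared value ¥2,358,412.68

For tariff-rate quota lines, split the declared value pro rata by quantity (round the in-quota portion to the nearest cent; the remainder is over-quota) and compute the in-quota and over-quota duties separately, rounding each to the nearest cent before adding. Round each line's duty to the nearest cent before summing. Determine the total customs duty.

Line 1 (J-982, Bralius, 1,108 units, ¥252,945.32):
Base rate for J-982 is 22%.
Origin Bralius qualifies under the Talia–Bralius agreement and J-982 is covered: preferential rate 16.5% applies instead.
Duty = ¥252,945.32 × 16.5% = ¥41,735.98.
Line 2 (J-997, Bralius, 3,214 m², ¥667,804.92):
Base rate for J-997 is 33%.
Origin Bralius qualifies under the Talia–Bralius agreement and J-997 is covered: preferential rate Free applies instead.
Duty = ¥667,804.92 × 0% = ¥0.00.
Line 3 (T-187, Velova, 11,076 units, ¥2,358,412.68):
Code T-187 is under a tariff-rate quota (threshold 4,307 units). In-quota: 4,307 units at 5.5%; over-quota: 6,769 units at 18%.
Pro-rata value split: in-quota = ¥2,358,412.68 × 4,307/11,076 = ¥917,089.51; over-quota = ¥2,358,412.68 − ¥917,089.51 = ¥1,441,323.17.
In-quota duty = ¥917,089.51 × 5.5% = ¥50,439.92. Over-quota duty = ¥1,441,323.17 × 18% = ¥259,438.17.
Line duty = ¥50,439.92 + ¥259,438.17 = ¥309,878.09.
Total = ¥41,735.98 + ¥0.00 + ¥309,878.09 = ¥351,614.07.

¥351,614.07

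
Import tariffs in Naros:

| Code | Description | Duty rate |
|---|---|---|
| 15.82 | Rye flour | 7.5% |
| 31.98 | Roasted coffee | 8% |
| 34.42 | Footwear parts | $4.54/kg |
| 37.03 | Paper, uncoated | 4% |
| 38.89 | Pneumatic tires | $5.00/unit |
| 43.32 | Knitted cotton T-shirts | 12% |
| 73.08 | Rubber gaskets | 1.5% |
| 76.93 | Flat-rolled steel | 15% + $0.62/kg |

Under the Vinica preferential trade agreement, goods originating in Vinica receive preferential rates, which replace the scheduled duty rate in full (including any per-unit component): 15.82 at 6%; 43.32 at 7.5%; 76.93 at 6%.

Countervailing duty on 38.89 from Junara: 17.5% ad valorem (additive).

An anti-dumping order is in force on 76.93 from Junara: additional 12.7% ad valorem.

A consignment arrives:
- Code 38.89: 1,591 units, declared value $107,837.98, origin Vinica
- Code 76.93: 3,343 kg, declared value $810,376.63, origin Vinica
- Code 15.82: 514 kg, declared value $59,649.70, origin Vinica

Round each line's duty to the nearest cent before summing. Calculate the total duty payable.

$60,156.58

Line 1 (38.89, Vinica, 1,591 units, $107,837.98):
Base rate for 38.89 is $5.00/unit.
Origin Vinica is the FTA partner but 38.89 is not on the preference list; base rate stands.
The additional-duty order on 38.89 targets Junara, not Vinica; it does not apply.
Duty = 1,591 × $5.00 = $7,955.00.
Line 2 (76.93, Vinica, 3,343 kg, $810,376.63):
Base rate for 76.93 is 15% + $0.62/kg.
Origin Vinica qualifies under the Naros–Vinica agreement and 76.93 is covered: preferential rate 6% applies instead.
The additional-duty order on 76.93 targets Junara, not Vinica; it does not apply.
Duty = $810,376.63 × 6% = $48,622.60.
Line 3 (15.82, Vinica, 514 kg, $59,649.70):
Base rate for 15.82 is 7.5%.
Origin Vinica qualifies under the Naros–Vinica agreement and 15.82 is covered: preferential rate 6% applies instead.
Duty = $59,649.70 × 6% = $3,578.98.
Total = $7,955.00 + $48,622.60 + $3,578.98 = $60,156.58.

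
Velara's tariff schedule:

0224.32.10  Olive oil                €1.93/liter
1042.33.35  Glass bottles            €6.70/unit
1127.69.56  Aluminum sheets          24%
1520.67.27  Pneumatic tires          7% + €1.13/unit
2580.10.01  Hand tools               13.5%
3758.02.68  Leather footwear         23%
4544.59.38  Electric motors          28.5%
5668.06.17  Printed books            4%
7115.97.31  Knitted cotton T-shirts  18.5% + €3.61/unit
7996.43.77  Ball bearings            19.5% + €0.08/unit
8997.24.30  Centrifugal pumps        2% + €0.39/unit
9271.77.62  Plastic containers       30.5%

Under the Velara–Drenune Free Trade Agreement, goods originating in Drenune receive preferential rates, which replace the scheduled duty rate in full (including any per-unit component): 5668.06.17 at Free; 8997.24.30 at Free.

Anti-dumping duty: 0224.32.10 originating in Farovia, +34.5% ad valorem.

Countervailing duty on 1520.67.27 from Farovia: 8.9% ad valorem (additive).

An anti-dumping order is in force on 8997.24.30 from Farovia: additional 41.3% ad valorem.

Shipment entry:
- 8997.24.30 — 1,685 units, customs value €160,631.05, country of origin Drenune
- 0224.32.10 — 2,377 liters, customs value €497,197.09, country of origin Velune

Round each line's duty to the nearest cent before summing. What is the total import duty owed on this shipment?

Line 1 (8997.24.30, Drenune, 1,685 units, €160,631.05):
Base rate for 8997.24.30 is 2% + €0.39/unit.
Origin Drenune qualifies under the Velara–Drenune agreement and 8997.24.30 is covered: preferential rate Free applies instead.
The additional-duty order on 8997.24.30 targets Farovia, not Drenune; it does not apply.
Duty = €160,631.05 × 0% = €0.00.
Line 2 (0224.32.10, Velune, 2,377 liters, €497,197.09):
Base rate for 0224.32.10 is €1.93/liter.
The additional-duty order on 0224.32.10 targets Farovia, not Velune; it does not apply.
Duty = 2,377 × €1.93 = €4,587.61.
Total = €0.00 + €4,587.61 = €4,587.61.

€4,587.61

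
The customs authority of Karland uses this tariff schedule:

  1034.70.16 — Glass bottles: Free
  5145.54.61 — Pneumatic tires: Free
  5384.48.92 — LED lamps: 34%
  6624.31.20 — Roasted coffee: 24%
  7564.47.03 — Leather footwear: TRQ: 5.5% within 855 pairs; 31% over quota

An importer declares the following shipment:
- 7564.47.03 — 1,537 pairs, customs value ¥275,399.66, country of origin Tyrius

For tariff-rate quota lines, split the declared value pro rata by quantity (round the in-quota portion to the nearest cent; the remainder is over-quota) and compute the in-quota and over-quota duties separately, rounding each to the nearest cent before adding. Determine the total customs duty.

¥46,308.18

Line 1 (7564.47.03, Tyrius, 1,537 pairs, ¥275,399.66):
Code 7564.47.03 is under a tariff-rate quota (threshold 855 pairs). In-quota: 855 pairs at 5.5%; over-quota: 682 pairs at 31%.
Pro-rata value split: in-quota = ¥275,399.66 × 855/1,537 = ¥153,198.90; over-quota = ¥275,399.66 − ¥153,198.90 = ¥122,200.76.
In-quota duty = ¥153,198.90 × 5.5% = ¥8,425.94. Over-quota duty = ¥122,200.76 × 31% = ¥37,882.24.
Line duty = ¥8,425.94 + ¥37,882.24 = ¥46,308.18.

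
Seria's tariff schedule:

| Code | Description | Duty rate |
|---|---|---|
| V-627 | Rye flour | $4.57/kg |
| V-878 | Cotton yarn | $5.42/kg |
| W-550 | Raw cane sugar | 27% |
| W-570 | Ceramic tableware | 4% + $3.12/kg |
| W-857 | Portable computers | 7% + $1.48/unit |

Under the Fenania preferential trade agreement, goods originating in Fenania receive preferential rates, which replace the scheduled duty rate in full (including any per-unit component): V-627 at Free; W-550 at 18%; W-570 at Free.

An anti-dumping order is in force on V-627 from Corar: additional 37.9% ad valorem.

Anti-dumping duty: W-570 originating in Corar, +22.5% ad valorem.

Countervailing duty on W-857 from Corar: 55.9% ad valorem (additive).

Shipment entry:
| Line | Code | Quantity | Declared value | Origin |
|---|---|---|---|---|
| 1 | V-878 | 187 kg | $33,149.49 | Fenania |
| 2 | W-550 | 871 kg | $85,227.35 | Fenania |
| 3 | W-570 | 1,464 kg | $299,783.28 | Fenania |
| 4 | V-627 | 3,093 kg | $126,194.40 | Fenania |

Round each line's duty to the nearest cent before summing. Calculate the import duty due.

Line 1 (V-878, Fenania, 187 kg, $33,149.49):
Base rate for V-878 is $5.42/kg.
Origin Fenania is the FTA partner but V-878 is not on the preference list; base rate stands.
Duty = 187 × $5.42 = $1,013.54.
Line 2 (W-550, Fenania, 871 kg, $85,227.35):
Base rate for W-550 is 27%.
Origin Fenania qualifies under the Seria–Fenania agreement and W-550 is covered: preferential rate 18% applies instead.
Duty = $85,227.35 × 18% = $15,340.92.
Line 3 (W-570, Fenania, 1,464 kg, $299,783.28):
Base rate for W-570 is 4% + $3.12/kg.
Origin Fenania qualifies under the Seria–Fenania agreement and W-570 is covered: preferential rate Free applies instead.
The additional-duty order on W-570 targets Corar, not Fenania; it does not apply.
Duty = $299,783.28 × 0% = $0.00.
Line 4 (V-627, Fenania, 3,093 kg, $126,194.40):
Base rate for V-627 is $4.57/kg.
Origin Fenania qualifies under the Seria–Fenania agreement and V-627 is covered: preferential rate Free applies instead.
The additional-duty order on V-627 targets Corar, not Fenania; it does not apply.
Duty = $126,194.40 × 0% = $0.00.
Total = $1,013.54 + $15,340.92 + $0.00 + $0.00 = $16,354.46.

$16,354.46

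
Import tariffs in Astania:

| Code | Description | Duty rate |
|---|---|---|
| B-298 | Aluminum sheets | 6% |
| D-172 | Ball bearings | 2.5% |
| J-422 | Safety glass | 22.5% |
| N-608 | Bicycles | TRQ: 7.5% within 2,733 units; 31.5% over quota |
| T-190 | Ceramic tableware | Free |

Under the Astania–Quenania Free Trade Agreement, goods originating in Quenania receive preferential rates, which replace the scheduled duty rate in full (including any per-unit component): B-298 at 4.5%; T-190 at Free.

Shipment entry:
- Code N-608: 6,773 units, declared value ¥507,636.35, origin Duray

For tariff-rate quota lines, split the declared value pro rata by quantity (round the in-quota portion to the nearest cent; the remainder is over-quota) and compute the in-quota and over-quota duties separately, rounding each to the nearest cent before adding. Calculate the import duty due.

¥110,744.25

Line 1 (N-608, Duray, 6,773 units, ¥507,636.35):
Code N-608 is under a tariff-rate quota (threshold 2,733 units). In-quota: 2,733 units at 7.5%; over-quota: 4,040 units at 31.5%.
Pro-rata value split: in-quota = ¥507,636.35 × 2,733/6,773 = ¥204,838.35; over-quota = ¥507,636.35 − ¥204,838.35 = ¥302,798.00.
In-quota duty = ¥204,838.35 × 7.5% = ¥15,362.88. Over-quota duty = ¥302,798.00 × 31.5% = ¥95,381.37.
Line duty = ¥15,362.88 + ¥95,381.37 = ¥110,744.25.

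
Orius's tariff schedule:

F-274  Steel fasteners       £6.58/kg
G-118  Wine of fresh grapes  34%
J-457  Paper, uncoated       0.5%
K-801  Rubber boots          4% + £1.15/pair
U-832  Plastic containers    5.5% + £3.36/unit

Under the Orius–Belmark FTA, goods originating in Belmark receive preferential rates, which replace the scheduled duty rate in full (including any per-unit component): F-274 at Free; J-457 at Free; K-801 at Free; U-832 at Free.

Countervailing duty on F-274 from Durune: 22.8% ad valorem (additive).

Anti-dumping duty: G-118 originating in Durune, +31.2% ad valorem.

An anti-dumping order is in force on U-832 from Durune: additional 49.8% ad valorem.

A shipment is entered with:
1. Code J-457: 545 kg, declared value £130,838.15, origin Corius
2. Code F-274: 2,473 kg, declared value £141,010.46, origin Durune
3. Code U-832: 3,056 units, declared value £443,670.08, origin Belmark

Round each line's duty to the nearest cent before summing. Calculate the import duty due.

£49,076.91

Line 1 (J-457, Corius, 545 kg, £130,838.15):
Base rate for J-457 is 0.5%.
J-457 has an FTA preferential rate, but origin Corius is not Belmark; base rate stands.
Duty = £130,838.15 × 0.5% = £654.19.
Line 2 (F-274, Durune, 2,473 kg, £141,010.46):
Base rate for F-274 is £6.58/kg.
F-274 has an FTA preferential rate, but origin Durune is not Belmark; base rate stands.
Additional duty on F-274 from Durune: +22.8% ad valorem. Applied ad valorem rate = 22.8%.
Duty = £141,010.46 × 22.8% + 2,473 × £6.58 = £48,422.72.
Line 3 (U-832, Belmark, 3,056 units, £443,670.08):
Base rate for U-832 is 5.5% + £3.36/unit.
Origin Belmark qualifies under the Orius–Belmark agreement and U-832 is covered: preferential rate Free applies instead.
The additional-duty order on U-832 targets Durune, not Belmark; it does not apply.
Duty = £443,670.08 × 0% = £0.00.
Total = £654.19 + £48,422.72 + £0.00 = £49,076.91.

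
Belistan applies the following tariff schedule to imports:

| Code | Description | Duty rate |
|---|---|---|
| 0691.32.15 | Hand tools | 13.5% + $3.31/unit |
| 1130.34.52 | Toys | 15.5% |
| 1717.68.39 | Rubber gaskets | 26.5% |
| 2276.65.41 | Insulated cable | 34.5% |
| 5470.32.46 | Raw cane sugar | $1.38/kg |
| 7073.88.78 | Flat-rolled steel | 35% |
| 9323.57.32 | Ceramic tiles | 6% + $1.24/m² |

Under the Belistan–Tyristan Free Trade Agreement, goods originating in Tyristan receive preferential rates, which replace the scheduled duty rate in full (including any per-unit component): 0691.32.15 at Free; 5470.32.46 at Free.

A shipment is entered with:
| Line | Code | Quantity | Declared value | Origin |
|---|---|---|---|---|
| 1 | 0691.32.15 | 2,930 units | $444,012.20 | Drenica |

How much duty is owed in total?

$69,639.95

Line 1 (0691.32.15, Drenica, 2,930 units, $444,012.20):
Base rate for 0691.32.15 is 13.5% + $3.31/unit.
0691.32.15 has an FTA preferential rate, but origin Drenica is not Tyristan; base rate stands.
Duty = $444,012.20 × 13.5% + 2,930 × $3.31 = $69,639.95.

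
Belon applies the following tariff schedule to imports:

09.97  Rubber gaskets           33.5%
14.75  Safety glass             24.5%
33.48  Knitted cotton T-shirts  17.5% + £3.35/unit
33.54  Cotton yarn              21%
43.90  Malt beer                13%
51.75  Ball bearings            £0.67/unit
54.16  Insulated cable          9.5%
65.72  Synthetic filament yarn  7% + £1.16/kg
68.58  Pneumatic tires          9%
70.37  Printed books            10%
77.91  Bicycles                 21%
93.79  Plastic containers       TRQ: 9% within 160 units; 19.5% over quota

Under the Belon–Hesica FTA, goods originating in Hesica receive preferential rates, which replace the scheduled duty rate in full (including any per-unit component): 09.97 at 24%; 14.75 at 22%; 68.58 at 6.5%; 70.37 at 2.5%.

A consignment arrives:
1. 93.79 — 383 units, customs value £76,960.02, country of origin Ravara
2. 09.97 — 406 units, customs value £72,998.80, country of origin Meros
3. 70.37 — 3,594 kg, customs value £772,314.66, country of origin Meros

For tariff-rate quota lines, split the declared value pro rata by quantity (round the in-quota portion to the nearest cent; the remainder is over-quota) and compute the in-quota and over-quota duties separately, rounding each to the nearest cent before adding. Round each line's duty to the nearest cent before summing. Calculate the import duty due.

Line 1 (93.79, Ravara, 383 units, £76,960.02):
Code 93.79 is under a tariff-rate quota (threshold 160 units). In-quota: 160 units at 9%; over-quota: 223 units at 19.5%.
Pro-rata value split: in-quota = £76,960.02 × 160/383 = £32,150.40; over-quota = £76,960.02 − £32,150.40 = £44,809.62.
In-quota duty = £32,150.40 × 9% = £2,893.54. Over-quota duty = £44,809.62 × 19.5% = £8,737.88.
Line duty = £2,893.54 + £8,737.88 = £11,631.42.
Line 2 (09.97, Meros, 406 units, £72,998.80):
Base rate for 09.97 is 33.5%.
09.97 has an FTA preferential rate, but origin Meros is not Hesica; base rate stands.
Duty = £72,998.80 × 33.5% = £24,454.60.
Line 3 (70.37, Meros, 3,594 kg, £772,314.66):
Base rate for 70.37 is 10%.
70.37 has an FTA preferential rate, but origin Meros is not Hesica; base rate stands.
Duty = £772,314.66 × 10% = £77,231.47.
Total = £11,631.42 + £24,454.60 + £77,231.47 = £113,317.49.

£113,317.49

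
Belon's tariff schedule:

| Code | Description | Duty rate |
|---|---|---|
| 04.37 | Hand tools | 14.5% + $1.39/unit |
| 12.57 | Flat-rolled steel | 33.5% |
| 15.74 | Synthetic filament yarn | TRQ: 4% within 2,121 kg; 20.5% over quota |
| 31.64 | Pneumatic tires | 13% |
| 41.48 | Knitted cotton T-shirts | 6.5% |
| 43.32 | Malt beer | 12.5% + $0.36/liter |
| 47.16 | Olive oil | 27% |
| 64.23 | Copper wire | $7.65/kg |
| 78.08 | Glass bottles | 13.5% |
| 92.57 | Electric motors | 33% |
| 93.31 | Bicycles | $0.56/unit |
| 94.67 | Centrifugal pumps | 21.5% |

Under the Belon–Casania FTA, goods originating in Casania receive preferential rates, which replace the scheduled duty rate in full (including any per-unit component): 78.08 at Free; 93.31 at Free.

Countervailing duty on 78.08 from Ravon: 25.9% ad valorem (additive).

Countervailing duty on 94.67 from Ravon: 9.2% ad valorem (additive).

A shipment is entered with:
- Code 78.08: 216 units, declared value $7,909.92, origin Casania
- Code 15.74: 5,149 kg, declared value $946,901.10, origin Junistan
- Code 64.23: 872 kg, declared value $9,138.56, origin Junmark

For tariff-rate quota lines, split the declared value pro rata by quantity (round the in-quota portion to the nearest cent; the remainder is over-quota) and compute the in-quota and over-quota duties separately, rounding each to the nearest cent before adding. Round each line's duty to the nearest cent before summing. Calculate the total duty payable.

Line 1 (78.08, Casania, 216 units, $7,909.92):
Base rate for 78.08 is 13.5%.
Origin Casania qualifies under the Belon–Casania agreement and 78.08 is covered: preferential rate Free applies instead.
The additional-duty order on 78.08 targets Ravon, not Casania; it does not apply.
Duty = $7,909.92 × 0% = $0.00.
Line 2 (15.74, Junistan, 5,149 kg, $946,901.10):
Code 15.74 is under a tariff-rate quota (threshold 2,121 kg). In-quota: 2,121 kg at 4%; over-quota: 3,028 kg at 20.5%.
Pro-rata value split: in-quota = $946,901.10 × 2,121/5,149 = $390,051.90; over-quota = $946,901.10 − $390,051.90 = $556,849.20.
In-quota duty = $390,051.90 × 4% = $15,602.08. Over-quota duty = $556,849.20 × 20.5% = $114,154.09.
Line duty = $15,602.08 + $114,154.09 = $129,756.17.
Line 3 (64.23, Junmark, 872 kg, $9,138.56):
Base rate for 64.23 is $7.65/kg.
Duty = 872 × $7.65 = $6,670.80.
Total = $0.00 + $129,756.17 + $6,670.80 = $136,426.97.

$136,426.97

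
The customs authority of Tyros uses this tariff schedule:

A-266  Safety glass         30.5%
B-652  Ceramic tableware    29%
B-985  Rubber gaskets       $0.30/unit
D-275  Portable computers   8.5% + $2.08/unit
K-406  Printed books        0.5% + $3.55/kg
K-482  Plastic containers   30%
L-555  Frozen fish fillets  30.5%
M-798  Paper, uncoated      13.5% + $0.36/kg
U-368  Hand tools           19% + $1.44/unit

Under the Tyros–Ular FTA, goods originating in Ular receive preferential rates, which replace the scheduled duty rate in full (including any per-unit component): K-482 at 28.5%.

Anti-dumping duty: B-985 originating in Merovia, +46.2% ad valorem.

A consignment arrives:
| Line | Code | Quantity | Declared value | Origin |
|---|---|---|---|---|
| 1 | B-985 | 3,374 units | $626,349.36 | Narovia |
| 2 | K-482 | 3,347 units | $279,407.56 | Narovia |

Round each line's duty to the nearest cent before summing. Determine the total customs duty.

Line 1 (B-985, Narovia, 3,374 units, $626,349.36):
Base rate for B-985 is $0.30/unit.
The additional-duty order on B-985 targets Merovia, not Narovia; it does not apply.
Duty = 3,374 × $0.30 = $1,012.20.
Line 2 (K-482, Narovia, 3,347 units, $279,407.56):
Base rate for K-482 is 30%.
K-482 has an FTA preferential rate, but origin Narovia is not Ular; base rate stands.
Duty = $279,407.56 × 30% = $83,822.27.
Total = $1,012.20 + $83,822.27 = $84,834.47.

$84,834.47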